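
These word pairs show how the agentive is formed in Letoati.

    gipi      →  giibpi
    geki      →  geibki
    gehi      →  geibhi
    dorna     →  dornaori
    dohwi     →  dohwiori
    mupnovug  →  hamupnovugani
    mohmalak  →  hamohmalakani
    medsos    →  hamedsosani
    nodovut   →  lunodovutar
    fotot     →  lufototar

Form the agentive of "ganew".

gipi and dohwi both end in -i yet inflect differently (giibpi, dohwiori), so the final letter is not what conditions the rule; the first letter is.
"ganew" begins with g-. The stems beginning with g- (gipi → giibpi, geki → geibki, gehi → geibhi) insert -ib- after the first vowel.
The other patterns: stems beginning with d- add -ori; stems beginning with m- add ha- … -ani around the stem; stems beginning with f- or n- add lu- … -ar around the stem.
So ganew → gaibnew.

gaibnew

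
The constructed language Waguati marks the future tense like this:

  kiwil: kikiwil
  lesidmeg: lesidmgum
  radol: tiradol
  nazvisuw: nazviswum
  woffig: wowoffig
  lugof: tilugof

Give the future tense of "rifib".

ririfib

radol and kiwil both end in -l yet inflect differently (tiradol, kikiwil), so the final letter is not what conditions the rule; the last vowel is.
"rifib" has last vowel 'i'. The stems whose last vowel is 'i' (woffig → wowoffig, kiwil → kikiwil) repeat the first consonant+vowel as a prefix.
So rifib → ririfib.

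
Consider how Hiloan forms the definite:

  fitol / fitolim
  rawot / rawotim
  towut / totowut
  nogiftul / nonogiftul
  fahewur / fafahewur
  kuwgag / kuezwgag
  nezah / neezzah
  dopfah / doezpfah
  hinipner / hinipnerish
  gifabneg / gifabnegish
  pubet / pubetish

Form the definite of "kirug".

rawot and towut both end in -t yet inflect differently (rawotim, totowut), so the final letter is not what conditions the rule; the last vowel is.
"kirug" has last vowel 'u'. The stems whose last vowel is 'u' (towut → totowut, nogiftul → nonogiftul, fahewur → fafahewur) repeat the first consonant+vowel as a prefix.
The other patterns: stems whose last vowel is 'o' add -im; stems whose last vowel is 'a' insert -ez- after the first vowel; stems whose last vowel is 'e' add -ish.
So kirug → kikirug.

kikirug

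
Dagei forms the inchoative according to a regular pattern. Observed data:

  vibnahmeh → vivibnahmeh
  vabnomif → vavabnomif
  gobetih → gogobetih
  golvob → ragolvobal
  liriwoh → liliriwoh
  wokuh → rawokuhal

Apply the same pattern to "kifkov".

"kifkov" has 2 vowels. The stems with 2 vowels (wokuh → rawokuhal, golvob → ragolvobal) add ra- … -al around the stem.
The other pattern: stems with 3 vowels repeat the first consonant+vowel as a prefix.
So kifkov → rakifkoval.

rakifkoval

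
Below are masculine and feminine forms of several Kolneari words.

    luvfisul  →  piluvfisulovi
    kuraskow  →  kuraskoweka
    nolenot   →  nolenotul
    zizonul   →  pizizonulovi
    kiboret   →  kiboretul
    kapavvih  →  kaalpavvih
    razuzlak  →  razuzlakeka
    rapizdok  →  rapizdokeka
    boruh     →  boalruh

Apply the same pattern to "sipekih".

"sipekih" ends in -h. The stems ending in -h (boruh → boalruh, kapavvih → kaalpavvih) insert -al- after the first vowel.
The other patterns: stems ending in -t add -ul; stems ending in -l add pi- … -ovi around the stem; stems ending in -k or -w add -eka.
So sipekih → sialpekih.

sialpekih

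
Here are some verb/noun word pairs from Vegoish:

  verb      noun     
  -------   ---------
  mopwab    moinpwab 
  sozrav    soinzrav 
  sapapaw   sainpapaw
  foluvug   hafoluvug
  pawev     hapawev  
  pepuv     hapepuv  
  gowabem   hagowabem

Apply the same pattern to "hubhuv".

sozrav and pawev both end in -v yet inflect differently (soinzrav, hapawev), so the final letter is not what conditions the rule; the last vowel is.
"hubhuv" has last vowel 'u'. The stems whose last vowel is 'u' (foluvug → hafoluvug, pepuv → hapepuv) add the prefix ha-.
The other pattern: stems whose last vowel is 'a' insert -in- after the first vowel.
So hubhuv → hahubhuv.

hahubhuv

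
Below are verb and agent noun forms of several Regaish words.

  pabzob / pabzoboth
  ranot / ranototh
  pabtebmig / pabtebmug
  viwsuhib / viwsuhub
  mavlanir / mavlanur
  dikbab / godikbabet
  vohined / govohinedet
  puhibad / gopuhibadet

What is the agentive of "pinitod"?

pinitodoth

pabzob and viwsuhib both end in -b yet inflect differently (pabzoboth, viwsuhub), so the final letter is not what conditions the rule; the last vowel is.
"pinitod" has last vowel 'o'. The stems whose last vowel is 'o' (pabzob → pabzoboth, ranot → ranototh) add -oth.
So pinitod → pinitodoth.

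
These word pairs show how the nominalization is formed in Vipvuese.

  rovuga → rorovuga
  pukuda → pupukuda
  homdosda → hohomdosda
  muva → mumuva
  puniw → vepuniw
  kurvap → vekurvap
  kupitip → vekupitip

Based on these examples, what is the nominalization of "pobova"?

popobova

"pobova" ends in -a. The stems ending in -a (rovuga → rorovuga, pukuda → pupukuda, homdosda → hohomdosda) repeat the first consonant+vowel as a prefix.
The other pattern: stems ending in -p or -w add the prefix ve-.
So pobova → popobova.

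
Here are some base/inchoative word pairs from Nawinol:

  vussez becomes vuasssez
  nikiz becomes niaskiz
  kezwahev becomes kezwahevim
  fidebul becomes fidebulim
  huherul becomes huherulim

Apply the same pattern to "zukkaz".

vussez and kezwahev both have last vowel 'e' yet inflect differently (vuasssez, kezwahevim), so the last vowel is not what conditions the rule; the final letter is.
"zukkaz" ends in -z. The stems ending in -z (vussez → vuasssez, nikiz → niaskiz) insert -as- after the first vowel.
The other pattern: stems ending in -l or -v add -im.
So zukkaz → zuaskkaz.

zuaskkaz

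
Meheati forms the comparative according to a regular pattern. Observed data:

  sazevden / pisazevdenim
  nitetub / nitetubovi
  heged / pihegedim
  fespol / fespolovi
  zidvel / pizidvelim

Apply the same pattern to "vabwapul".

"vabwapul" has last vowel 'u'. The one such stem in the data (nitetub → nitetubovi) adds -ovi, so the same rule applies.
The other pattern: stems whose last vowel is 'e' add pi- … -im around the stem.
So vabwapul → vabwapulovi.

vabwapulovi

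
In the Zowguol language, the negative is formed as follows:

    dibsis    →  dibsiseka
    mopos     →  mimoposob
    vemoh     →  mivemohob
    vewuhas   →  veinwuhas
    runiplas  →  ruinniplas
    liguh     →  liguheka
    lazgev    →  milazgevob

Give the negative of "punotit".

mopos and vewuhas both end in -s yet inflect differently (mimoposob, veinwuhas), so the final letter is not what conditions the rule; the last vowel is.
"punotit" has last vowel 'i'. The one such stem in the data (dibsis → dibsiseka) adds -eka, so the same rule applies.
The other patterns: stems whose last vowel is 'e' or 'o' add mi- … -ob around the stem; stems whose last vowel is 'a' insert -in- after the first vowel.
So punotit → punotiteka.

punotiteka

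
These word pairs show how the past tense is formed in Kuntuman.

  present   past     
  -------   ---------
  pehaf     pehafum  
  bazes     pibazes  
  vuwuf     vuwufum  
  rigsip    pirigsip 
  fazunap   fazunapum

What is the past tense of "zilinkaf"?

rigsip and fazunap both end in -p yet inflect differently (pirigsip, fazunapum), so the final letter is not what conditions the rule; the last vowel is.
"zilinkaf" has last vowel 'a'. The stems whose last vowel is 'a' (pehaf → pehafum, fazunap → fazunapum) add -um.
The other pattern: stems whose last vowel is 'e' or 'i' add the prefix pi-.
So zilinkaf → zilinkafum.

zilinkafum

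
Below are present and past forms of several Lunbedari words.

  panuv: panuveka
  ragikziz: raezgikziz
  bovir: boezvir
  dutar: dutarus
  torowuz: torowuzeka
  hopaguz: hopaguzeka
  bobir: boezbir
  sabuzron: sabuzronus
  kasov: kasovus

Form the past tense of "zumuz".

kasov and panuv both end in -v yet inflect differently (kasovus, panuveka), so the final letter is not what conditions the rule; the last vowel is.
"zumuz" has last vowel 'u'. The stems whose last vowel is 'u' (hopaguz → hopaguzeka, panuv → panuveka, torowuz → torowuzeka) add -eka.
The other patterns: stems whose last vowel is 'a' or 'o' add -us; stems whose last vowel is 'i' insert -ez- after the first vowel.
So zumuz → zumuzeka.

zumuzeka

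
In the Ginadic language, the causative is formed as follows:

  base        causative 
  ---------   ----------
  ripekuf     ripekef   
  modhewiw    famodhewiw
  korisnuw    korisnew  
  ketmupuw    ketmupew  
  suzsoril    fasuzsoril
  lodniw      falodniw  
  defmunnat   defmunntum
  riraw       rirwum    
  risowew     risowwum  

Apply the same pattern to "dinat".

lodniw and korisnuw both end in -w yet inflect differently (falodniw, korisnew), so the final letter is not what conditions the rule; the last vowel is.
"dinat" has last vowel 'a'. The stems whose last vowel is 'a' (riraw → rirwum, defmunnat → defmunntum) delete the last vowel and add -um.
So dinat → dintum.

dintum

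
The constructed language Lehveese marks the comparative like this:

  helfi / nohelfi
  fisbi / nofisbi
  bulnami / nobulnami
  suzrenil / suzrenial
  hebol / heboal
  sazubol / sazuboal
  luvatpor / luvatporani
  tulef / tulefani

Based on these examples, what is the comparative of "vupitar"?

helfi and suzrenil both have last vowel 'i' yet inflect differently (nohelfi, suzrenial), so the last vowel is not what conditions the rule; the final letter is.
"vupitar" ends in -r. The one such stem in the data (luvatpor → luvatporani) adds -ani, so the same rule applies.
So vupitar → vupitarani.

vupitarani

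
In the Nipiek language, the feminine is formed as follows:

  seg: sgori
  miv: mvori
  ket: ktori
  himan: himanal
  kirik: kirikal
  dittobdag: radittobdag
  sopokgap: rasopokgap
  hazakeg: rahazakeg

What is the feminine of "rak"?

seg and dittobdag both end in -g yet inflect differently (sgori, radittobdag), so the final letter is not what conditions the rule; the number of vowels is.
"rak" has 1 vowel. The stems with 1 vowel (seg → sgori, miv → mvori, ket → ktori) delete the last vowel and add -ori.
So rak → rkori.

rkori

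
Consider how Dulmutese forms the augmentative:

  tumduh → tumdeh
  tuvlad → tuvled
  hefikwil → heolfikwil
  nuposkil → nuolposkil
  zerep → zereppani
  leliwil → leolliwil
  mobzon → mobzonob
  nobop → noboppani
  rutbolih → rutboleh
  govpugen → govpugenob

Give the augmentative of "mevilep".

nuposkil and rutbolih both have last vowel 'i' yet inflect differently (nuolposkil, rutboleh), so the last vowel is not what conditions the rule; the final letter is.
"mevilep" ends in -p. The stems ending in -p (zerep → zereppani, nobop → noboppani) double the final consonant and add -ani.
So mevilep → mevileppani.

mevileppani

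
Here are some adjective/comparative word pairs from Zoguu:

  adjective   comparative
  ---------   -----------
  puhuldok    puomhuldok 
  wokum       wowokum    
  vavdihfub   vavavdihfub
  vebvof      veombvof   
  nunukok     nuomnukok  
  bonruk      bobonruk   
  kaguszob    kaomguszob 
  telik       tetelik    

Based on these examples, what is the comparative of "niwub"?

niniwub

"niwub" has last vowel 'u'. The stems whose last vowel is 'u' (wokum → wowokum, vavdihfub → vavavdihfub, bonruk → bobonruk) repeat the first consonant+vowel as a prefix.
The other pattern: stems whose last vowel is 'o' insert -om- after the first vowel.
So niwub → niniwub.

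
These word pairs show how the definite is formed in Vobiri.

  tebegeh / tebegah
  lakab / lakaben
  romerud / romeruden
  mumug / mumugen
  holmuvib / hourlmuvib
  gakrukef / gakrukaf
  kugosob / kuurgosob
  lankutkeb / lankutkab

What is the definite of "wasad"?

lankutkeb and lakab both end in -b yet inflect differently (lankutkab, lakaben), so the final letter is not what conditions the rule; the last vowel is.
"wasad" has last vowel 'a'. The one such stem in the data (lakab → lakaben) adds -en, so the same rule applies.
So wasad → wasaden.

wasaden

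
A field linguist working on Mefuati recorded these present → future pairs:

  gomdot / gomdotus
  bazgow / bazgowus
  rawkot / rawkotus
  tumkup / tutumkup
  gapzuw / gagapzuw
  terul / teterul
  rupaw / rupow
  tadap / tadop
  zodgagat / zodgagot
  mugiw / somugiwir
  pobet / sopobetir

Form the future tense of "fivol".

fivolus

bazgow and gapzuw both end in -w yet inflect differently (bazgowus, gagapzuw), so the final letter is not what conditions the rule; the last vowel is.
"fivol" has last vowel 'o'. The stems whose last vowel is 'o' (gomdot → gomdotus, bazgow → bazgowus, rawkot → rawkotus) add -us.
The other patterns: stems whose last vowel is 'u' repeat the first consonant+vowel as a prefix; stems whose last vowel is 'a' change the last vowel to 'o'; stems whose last vowel is 'e' or 'i' add so- … -ir around the stem.
So fivol → fivolus.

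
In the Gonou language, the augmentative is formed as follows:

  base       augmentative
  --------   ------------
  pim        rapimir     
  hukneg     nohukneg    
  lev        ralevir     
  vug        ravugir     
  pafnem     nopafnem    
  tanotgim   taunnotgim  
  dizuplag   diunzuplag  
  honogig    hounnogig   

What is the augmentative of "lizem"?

nolizem

"lizem" has 2 vowels. The stems with 2 vowels (hukneg → nohukneg, pafnem → nopafnem) add the prefix no-.
The other patterns: stems with 1 vowel add ra- … -ir around the stem; stems with 3 vowels insert -un- after the first vowel.
So lizem → nolizem.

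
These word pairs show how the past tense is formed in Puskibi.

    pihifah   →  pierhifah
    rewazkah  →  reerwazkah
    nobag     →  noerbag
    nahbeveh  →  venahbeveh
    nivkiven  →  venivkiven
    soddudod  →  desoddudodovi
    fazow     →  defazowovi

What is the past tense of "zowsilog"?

dezowsilogovi

pihifah and nahbeveh both end in -h yet inflect differently (pierhifah, venahbeveh), so the final letter is not what conditions the rule; the last vowel is.
"zowsilog" has last vowel 'o'. The stems whose last vowel is 'o' (soddudod → desoddudodovi, fazow → defazowovi) add de- … -ovi around the stem.
So zowsilog → dezowsilogovi.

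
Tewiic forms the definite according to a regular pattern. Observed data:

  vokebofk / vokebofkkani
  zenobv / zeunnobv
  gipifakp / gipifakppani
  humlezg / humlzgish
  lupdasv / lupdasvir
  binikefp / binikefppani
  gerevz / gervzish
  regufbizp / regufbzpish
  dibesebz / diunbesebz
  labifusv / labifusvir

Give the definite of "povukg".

povukggani

gipifakp and regufbizp both end in -p yet inflect differently (gipifakppani, regufbzpish), so the final letter is not what conditions the rule; the second-to-last letter is.
"povukg" has second-to-last letter 'k'. The one such stem in the data (gipifakp → gipifakppani) doubles the final consonant and adds -ani (as do vokebofk, binikefp), so the same rule applies.
The other patterns: stems whose second-to-last letter is 'v' or 'z' delete the last vowel and add -ish; stems whose second-to-last letter is 'b' insert -un- after the first vowel; stems whose second-to-last letter is 's' add -ir.
So povukg → povukggani.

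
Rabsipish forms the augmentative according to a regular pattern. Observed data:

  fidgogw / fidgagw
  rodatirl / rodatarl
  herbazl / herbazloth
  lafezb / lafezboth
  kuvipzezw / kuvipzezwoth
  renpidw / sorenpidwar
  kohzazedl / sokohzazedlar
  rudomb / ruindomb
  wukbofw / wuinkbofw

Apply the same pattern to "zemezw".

zemezwoth

rodatirl and herbazl both end in -l yet inflect differently (rodatarl, herbazloth), so the final letter is not what conditions the rule; the second-to-last letter is.
"zemezw" has second-to-last letter 'z'. The stems whose second-to-last letter is 'z' (herbazl → herbazloth, lafezb → lafezboth, kuvipzezw → kuvipzezwoth) add -oth.
The other patterns: stems whose second-to-last letter is 'g' or 'r' change the last vowel to 'a'; stems whose second-to-last letter is 'd' add so- … -ar around the stem; stems whose second-to-last letter is 'f' or 'm' insert -in- after the first vowel.
So zemezw → zemezwoth.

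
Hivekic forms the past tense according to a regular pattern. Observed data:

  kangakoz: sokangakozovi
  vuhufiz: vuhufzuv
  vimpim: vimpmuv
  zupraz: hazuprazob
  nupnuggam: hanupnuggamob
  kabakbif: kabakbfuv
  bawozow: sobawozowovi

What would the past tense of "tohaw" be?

nupnuggam and vimpim both end in -m yet inflect differently (hanupnuggamob, vimpmuv), so the final letter is not what conditions the rule; the last vowel is.
"tohaw" has last vowel 'a'. The stems whose last vowel is 'a' (nupnuggam → hanupnuggamob, zupraz → hazuprazob) add ha- … -ob around the stem.
So tohaw → hatohawob.

hatohawob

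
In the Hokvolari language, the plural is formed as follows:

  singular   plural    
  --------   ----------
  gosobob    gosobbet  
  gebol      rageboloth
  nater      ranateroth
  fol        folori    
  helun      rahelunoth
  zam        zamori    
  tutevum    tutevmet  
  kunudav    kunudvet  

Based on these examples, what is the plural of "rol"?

fol and gebol both end in -l yet inflect differently (folori, rageboloth), so the final letter is not what conditions the rule; the number of vowels is.
"rol" has 1 vowel. The stems with 1 vowel (zam → zamori, fol → folori) add -ori.
The other patterns: stems with 2 vowels add ra- … -oth around the stem; stems with 3 vowels delete the last vowel and add -et.
So rol → rolori.

rolori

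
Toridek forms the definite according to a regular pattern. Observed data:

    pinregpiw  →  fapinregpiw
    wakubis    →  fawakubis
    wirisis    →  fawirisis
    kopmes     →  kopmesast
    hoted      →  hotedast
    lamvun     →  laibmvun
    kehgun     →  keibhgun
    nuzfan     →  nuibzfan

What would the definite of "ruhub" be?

wakubis and kopmes both end in -s yet inflect differently (fawakubis, kopmesast), so the final letter is not what conditions the rule; the last vowel is.
"ruhub" has last vowel 'u'. The stems whose last vowel is 'u' (lamvun → laibmvun, kehgun → keibhgun) insert -ib- after the first vowel.
The other patterns: stems whose last vowel is 'i' add the prefix fa-; stems whose last vowel is 'e' add -ast.
So ruhub → ruibhub.

ruibhub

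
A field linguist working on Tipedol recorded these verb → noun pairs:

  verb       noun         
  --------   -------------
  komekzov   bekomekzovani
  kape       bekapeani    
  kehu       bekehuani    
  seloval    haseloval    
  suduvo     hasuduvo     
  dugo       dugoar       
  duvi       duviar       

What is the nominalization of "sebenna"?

hasebenna

suduvo and dugo both end in -o yet inflect differently (hasuduvo, dugoar), so the final letter is not what conditions the rule; the first letter is.
"sebenna" begins with s-. The stems beginning with s- (seloval → haseloval, suduvo → hasuduvo) add the prefix ha-.
So sebenna → hasebenna.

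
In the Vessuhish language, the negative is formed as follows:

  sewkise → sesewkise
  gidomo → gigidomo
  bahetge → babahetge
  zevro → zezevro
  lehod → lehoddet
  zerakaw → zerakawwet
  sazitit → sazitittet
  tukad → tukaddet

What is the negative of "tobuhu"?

zevro and lehod both have last vowel 'o' yet inflect differently (zezevro, lehoddet), so the last vowel is not what conditions the rule; whether the stem ends in a vowel or a consonant is.
"tobuhu" ends in a vowel. The stems ending in a vowel (bahetge → babahetge, zevro → zezevro, sewkise → sesewkise) repeat the first consonant+vowel as a prefix.
The other pattern: stems ending in a consonant double the final consonant and add -et.
So tobuhu → totobuhu.

totobuhu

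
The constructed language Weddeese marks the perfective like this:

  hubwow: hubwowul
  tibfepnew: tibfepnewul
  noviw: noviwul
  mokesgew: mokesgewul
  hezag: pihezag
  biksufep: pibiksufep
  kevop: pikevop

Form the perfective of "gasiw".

"gasiw" ends in -w. The stems ending in -w (hubwow → hubwowul, tibfepnew → tibfepnewul, noviw → noviwul) add -ul.
So gasiw → gasiwul.

gasiwul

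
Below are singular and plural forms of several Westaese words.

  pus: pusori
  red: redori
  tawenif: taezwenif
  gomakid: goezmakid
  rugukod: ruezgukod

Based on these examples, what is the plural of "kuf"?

kufori

"kuf" has 1 vowel. The stems with 1 vowel (pus → pusori, red → redori) add -ori.
So kuf → kufori.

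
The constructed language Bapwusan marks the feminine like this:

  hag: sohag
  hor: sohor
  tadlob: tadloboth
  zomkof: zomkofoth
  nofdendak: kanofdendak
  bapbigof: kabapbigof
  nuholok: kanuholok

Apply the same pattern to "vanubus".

zomkof and bapbigof both end in -f yet inflect differently (zomkofoth, kabapbigof), so the final letter is not what conditions the rule; the number of vowels is.
"vanubus" has 3 vowels. The stems with 3 vowels (nofdendak → kanofdendak, bapbigof → kabapbigof, nuholok → kanuholok) add the prefix ka-.
So vanubus → kavanubus.

kavanubus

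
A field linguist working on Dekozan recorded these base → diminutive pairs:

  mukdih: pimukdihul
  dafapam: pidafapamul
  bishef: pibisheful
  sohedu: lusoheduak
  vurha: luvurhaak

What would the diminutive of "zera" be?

dafapam and vurha both have last vowel 'a' yet inflect differently (pidafapamul, luvurhaak), so the last vowel is not what conditions the rule; whether the stem ends in a vowel or a consonant is.
"zera" ends in a vowel. The stems ending in a vowel (sohedu → lusoheduak, vurha → luvurhaak) add lu- … -ak around the stem.
The other pattern: stems ending in a consonant add pi- … -ul around the stem.
So zera → luzeraak.

luzeraak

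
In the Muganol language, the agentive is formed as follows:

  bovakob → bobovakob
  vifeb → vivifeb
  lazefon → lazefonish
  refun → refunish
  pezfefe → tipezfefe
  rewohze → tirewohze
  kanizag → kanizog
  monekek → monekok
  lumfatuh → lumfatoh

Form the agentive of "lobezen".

"lobezen" ends in -n. The stems ending in -n (lazefon → lazefonish, refun → refunish) add -ish.
So lobezen → lobezenish.

lobezenish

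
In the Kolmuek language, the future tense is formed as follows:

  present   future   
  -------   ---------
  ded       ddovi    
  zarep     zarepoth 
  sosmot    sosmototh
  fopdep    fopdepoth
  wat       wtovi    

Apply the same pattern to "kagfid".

kagfidoth

"kagfid" has 2 vowels. The stems with 2 vowels (sosmot → sosmototh, zarep → zarepoth, fopdep → fopdepoth) add -oth.
So kagfid → kagfidoth.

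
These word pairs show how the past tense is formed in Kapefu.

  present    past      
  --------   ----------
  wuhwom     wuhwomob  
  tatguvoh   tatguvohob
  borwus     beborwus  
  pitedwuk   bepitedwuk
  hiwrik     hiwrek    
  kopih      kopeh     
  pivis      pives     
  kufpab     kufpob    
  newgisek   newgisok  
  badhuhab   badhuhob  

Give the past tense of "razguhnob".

"razguhnob" has last vowel 'o'. The stems whose last vowel is 'o' (wuhwom → wuhwomob, tatguvoh → tatguvohob) add -ob.
The other patterns: stems whose last vowel is 'u' add the prefix be-; stems whose last vowel is 'i' change the last vowel to 'e'; stems whose last vowel is 'a' or 'e' change the last vowel to 'o'.
So razguhnob → razguhnobob.

razguhnobob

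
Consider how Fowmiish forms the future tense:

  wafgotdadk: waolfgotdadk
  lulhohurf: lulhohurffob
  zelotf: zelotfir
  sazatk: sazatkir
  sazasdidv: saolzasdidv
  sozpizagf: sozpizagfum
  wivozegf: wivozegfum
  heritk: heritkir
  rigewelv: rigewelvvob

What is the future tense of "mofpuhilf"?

wafgotdadk and heritk both end in -k yet inflect differently (waolfgotdadk, heritkir), so the final letter is not what conditions the rule; the second-to-last letter is.
"mofpuhilf" has second-to-last letter 'l'. The one such stem in the data (rigewelv → rigewelvvob) doubles the final consonant and adds -ob (as does lulhohurf), so the same rule applies.
The other patterns: stems whose second-to-last letter is 'd' insert -ol- after the first vowel; stems whose second-to-last letter is 't' add -ir; stems whose second-to-last letter is 'g' add -um.
So mofpuhilf → mofpuhilffob.

mofpuhilffob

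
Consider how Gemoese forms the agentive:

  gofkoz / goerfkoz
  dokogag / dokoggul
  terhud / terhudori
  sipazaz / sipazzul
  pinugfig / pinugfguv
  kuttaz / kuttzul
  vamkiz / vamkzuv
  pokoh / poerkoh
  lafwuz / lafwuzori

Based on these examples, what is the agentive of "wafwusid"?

lafwuz and sipazaz both end in -z yet inflect differently (lafwuzori, sipazzul), so the final letter is not what conditions the rule; the last vowel is.
"wafwusid" has last vowel 'i'. The stems whose last vowel is 'i' (vamkiz → vamkzuv, pinugfig → pinugfguv) delete the last vowel and add -uv.
The other patterns: stems whose last vowel is 'u' add -ori; stems whose last vowel is 'a' delete the last vowel and add -ul; stems whose last vowel is 'o' insert -er- after the first vowel.
So wafwusid → wafwusduv.

wafwusduv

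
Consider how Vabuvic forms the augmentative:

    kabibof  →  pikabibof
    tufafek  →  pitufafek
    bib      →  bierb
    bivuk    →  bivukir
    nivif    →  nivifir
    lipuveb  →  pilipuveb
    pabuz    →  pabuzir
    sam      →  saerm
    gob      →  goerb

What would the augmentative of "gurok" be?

gurokir

"gurok" has 2 vowels. The stems with 2 vowels (pabuz → pabuzir, bivuk → bivukir, nivif → nivifir) add -ir.
The other patterns: stems with 1 vowel insert -er- after the first vowel; stems with 3 vowels add the prefix pi-.
So gurok → gurokir.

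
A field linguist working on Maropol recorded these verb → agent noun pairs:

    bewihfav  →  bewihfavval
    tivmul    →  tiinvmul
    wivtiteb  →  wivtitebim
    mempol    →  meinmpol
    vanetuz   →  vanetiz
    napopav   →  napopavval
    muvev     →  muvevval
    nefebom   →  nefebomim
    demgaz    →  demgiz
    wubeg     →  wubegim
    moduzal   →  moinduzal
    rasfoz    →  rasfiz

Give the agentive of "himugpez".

himugpiz

"himugpez" ends in -z. The stems ending in -z (rasfoz → rasfiz, vanetuz → vanetiz, demgaz → demgiz) change the last vowel to 'i'.
So himugpez → himugpiz.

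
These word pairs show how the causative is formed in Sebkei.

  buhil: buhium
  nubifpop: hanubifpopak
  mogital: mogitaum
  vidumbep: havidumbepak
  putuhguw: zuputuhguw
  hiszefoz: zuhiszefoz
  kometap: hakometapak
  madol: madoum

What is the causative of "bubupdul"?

madol and nubifpop both have last vowel 'o' yet inflect differently (madoum, hanubifpopak), so the last vowel is not what conditions the rule; the final letter is.
"bubupdul" ends in -l. The stems ending in -l (mogital → mogitaum, buhil → buhium, madol → madoum) drop the final letter and add -um.
The other patterns: stems ending in -p add ha- … -ak around the stem; stems ending in -w or -z add the prefix zu-.
So bubupdul → bubupduum.

bubupduum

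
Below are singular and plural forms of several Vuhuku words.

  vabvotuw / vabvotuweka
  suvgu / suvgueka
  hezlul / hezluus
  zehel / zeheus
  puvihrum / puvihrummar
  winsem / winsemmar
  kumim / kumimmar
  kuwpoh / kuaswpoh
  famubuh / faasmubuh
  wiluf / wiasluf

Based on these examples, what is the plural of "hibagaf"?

vabvotuw and hezlul both have last vowel 'u' yet inflect differently (vabvotuweka, hezluus), so the last vowel is not what conditions the rule; the final letter is.
"hibagaf" ends in -f. The one such stem in the data (wiluf → wiasluf) inserts -as- after the first vowel (as do kuwpoh, famubuh), so the same rule applies.
So hibagaf → hiasbagaf.

hiasbagaf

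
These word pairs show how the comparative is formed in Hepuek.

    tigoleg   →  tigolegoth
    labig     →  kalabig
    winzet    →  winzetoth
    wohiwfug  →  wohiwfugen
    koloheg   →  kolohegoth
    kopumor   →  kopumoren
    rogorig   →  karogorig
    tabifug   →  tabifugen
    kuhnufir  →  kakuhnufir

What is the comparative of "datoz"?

datozen

rogorig and tabifug both end in -g yet inflect differently (karogorig, tabifugen), so the final letter is not what conditions the rule; the last vowel is.
"datoz" has last vowel 'o'. The one such stem in the data (kopumor → kopumoren) adds -en, so the same rule applies.
The other patterns: stems whose last vowel is 'i' add the prefix ka-; stems whose last vowel is 'e' add -oth.
So datoz → datozen.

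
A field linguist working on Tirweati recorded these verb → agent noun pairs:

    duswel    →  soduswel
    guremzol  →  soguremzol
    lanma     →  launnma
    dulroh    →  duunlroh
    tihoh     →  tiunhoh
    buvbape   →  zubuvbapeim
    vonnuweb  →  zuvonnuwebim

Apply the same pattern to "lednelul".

guremzol and dulroh both have last vowel 'o' yet inflect differently (soguremzol, duunlroh), so the last vowel is not what conditions the rule; the final letter is.
"lednelul" ends in -l. The stems ending in -l (duswel → soduswel, guremzol → soguremzol) add the prefix so-.
The other patterns: stems ending in -a or -h insert -un- after the first vowel; stems ending in -b or -e add zu- … -im around the stem.
So lednelul → solednelul.

solednelul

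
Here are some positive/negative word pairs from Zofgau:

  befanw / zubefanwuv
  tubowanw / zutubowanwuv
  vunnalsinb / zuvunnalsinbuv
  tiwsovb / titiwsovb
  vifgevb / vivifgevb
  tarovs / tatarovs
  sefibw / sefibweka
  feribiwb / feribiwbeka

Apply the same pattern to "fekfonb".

vunnalsinb and tiwsovb both end in -b yet inflect differently (zuvunnalsinbuv, titiwsovb), so the final letter is not what conditions the rule; the second-to-last letter is.
"fekfonb" has second-to-last letter 'n'. The stems whose second-to-last letter is 'n' (befanw → zubefanwuv, tubowanw → zutubowanwuv, vunnalsinb → zuvunnalsinbuv) add zu- … -uv around the stem.
The other patterns: stems whose second-to-last letter is 'v' repeat the first consonant+vowel as a prefix; stems whose second-to-last letter is 'b' or 'w' add -eka.
So fekfonb → zufekfonbuv.

zufekfonbuv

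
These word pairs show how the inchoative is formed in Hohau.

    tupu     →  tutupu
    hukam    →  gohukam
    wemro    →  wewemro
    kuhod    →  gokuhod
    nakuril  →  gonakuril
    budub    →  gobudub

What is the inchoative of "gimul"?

budub and tupu both have last vowel 'u' yet inflect differently (gobudub, tutupu), so the last vowel is not what conditions the rule; whether the stem ends in a vowel or a consonant is.
"gimul" ends in a consonant. The stems ending in a consonant (nakuril → gonakuril, hukam → gohukam, budub → gobudub) add the prefix go-.
The other pattern: stems ending in a vowel repeat the first consonant+vowel as a prefix.
So gimul → gogimul.

gogimul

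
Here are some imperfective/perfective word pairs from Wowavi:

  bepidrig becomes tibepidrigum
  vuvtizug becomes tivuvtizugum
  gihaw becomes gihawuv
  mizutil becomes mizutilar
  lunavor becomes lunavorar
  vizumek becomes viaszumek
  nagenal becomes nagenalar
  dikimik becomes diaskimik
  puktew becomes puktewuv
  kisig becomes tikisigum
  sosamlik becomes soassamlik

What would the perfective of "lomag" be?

"lomag" ends in -g. The stems ending in -g (vuvtizug → tivuvtizugum, bepidrig → tibepidrigum, kisig → tikisigum) add ti- … -um around the stem.
The other patterns: stems ending in -k insert -as- after the first vowel; stems ending in -w add -uv; stems ending in -l or -r add -ar.
So lomag → tilomagum.

tilomagum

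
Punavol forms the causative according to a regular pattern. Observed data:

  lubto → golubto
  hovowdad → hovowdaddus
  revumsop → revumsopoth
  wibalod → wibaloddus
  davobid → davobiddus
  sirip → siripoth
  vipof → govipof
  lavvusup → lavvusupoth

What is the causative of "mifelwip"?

mifelwipoth

wibalod and revumsop both have last vowel 'o' yet inflect differently (wibaloddus, revumsopoth), so the last vowel is not what conditions the rule; the final letter is.
"mifelwip" ends in -p. The stems ending in -p (revumsop → revumsopoth, lavvusup → lavvusupoth, sirip → siripoth) add -oth.
The other patterns: stems ending in -d double the final consonant and add -us; stems ending in -f or -o add the prefix go-.
So mifelwip → mifelwipoth.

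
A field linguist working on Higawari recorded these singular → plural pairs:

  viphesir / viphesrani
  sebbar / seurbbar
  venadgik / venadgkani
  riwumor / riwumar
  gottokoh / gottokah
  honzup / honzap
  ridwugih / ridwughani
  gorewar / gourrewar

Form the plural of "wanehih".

wanehhani

"wanehih" has last vowel 'i'. The stems whose last vowel is 'i' (venadgik → venadgkani, ridwugih → ridwughani, viphesir → viphesrani) delete the last vowel and add -ani.
The other patterns: stems whose last vowel is 'a' insert -ur- after the first vowel; stems whose last vowel is 'o' or 'u' change the last vowel to 'a'.
So wanehih → wanehhani.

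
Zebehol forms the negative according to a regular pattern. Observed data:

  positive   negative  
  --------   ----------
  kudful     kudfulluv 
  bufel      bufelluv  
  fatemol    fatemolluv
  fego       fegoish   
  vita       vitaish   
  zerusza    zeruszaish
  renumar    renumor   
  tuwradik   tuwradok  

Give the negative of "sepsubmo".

sepsubmoish

fatemol and fego both have last vowel 'o' yet inflect differently (fatemolluv, fegoish), so the last vowel is not what conditions the rule; the final letter is.
"sepsubmo" ends in -o. The one such stem in the data (fego → fegoish) adds -ish, so the same rule applies.
So sepsubmo → sepsubmoish.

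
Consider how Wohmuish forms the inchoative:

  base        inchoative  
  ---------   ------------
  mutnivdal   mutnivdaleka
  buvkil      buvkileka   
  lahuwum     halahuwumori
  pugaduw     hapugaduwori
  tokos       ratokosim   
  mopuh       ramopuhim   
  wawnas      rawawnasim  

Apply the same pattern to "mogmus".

lahuwum and mopuh both have last vowel 'u' yet inflect differently (halahuwumori, ramopuhim), so the last vowel is not what conditions the rule; the final letter is.
"mogmus" ends in -s. The stems ending in -s (tokos → ratokosim, wawnas → rawawnasim) add ra- … -im around the stem.
The other patterns: stems ending in -l add -eka; stems ending in -m or -w add ha- … -ori around the stem.
So mogmus → ramogmusim.

ramogmusim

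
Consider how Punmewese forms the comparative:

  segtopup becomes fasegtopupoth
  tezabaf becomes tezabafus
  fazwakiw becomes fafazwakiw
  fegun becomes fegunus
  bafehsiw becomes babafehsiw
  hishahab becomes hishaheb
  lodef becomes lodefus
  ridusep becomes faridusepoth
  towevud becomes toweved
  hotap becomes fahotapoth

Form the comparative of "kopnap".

"kopnap" ends in -p. The stems ending in -p (segtopup → fasegtopupoth, hotap → fahotapoth, ridusep → faridusepoth) add fa- … -oth around the stem.
So kopnap → fakopnapoth.

fakopnapoth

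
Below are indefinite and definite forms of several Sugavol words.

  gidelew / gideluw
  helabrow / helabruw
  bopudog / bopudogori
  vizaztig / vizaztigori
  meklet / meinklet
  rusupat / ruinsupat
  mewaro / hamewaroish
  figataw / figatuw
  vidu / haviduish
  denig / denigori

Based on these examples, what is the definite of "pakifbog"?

pakifbogori

figataw and rusupat both have last vowel 'a' yet inflect differently (figatuw, ruinsupat), so the last vowel is not what conditions the rule; the final letter is.
"pakifbog" ends in -g. The stems ending in -g (bopudog → bopudogori, denig → denigori, vizaztig → vizaztigori) add -ori.
So pakifbog → pakifbogori.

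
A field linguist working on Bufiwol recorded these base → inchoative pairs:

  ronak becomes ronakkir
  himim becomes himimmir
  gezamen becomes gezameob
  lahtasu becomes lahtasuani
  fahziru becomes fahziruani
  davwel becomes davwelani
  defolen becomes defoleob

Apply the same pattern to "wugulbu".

"wugulbu" ends in -u. The stems ending in -u (lahtasu → lahtasuani, fahziru → fahziruani) add -ani.
So wugulbu → wugulbuani.

wugulbuani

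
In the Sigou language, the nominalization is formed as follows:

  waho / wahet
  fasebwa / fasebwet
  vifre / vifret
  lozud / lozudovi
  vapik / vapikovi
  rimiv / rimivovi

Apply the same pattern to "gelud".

geludovi

vifre and vapik both begin with v- yet inflect differently (vifret, vapikovi), so the first letter is not what conditions the rule; whether the stem ends in a vowel or a consonant is.
"gelud" ends in a consonant. The stems ending in a consonant (lozud → lozudovi, vapik → vapikovi, rimiv → rimivovi) add -ovi.
The other pattern: stems ending in a vowel drop the final letter and add -et.
So gelud → geludovi.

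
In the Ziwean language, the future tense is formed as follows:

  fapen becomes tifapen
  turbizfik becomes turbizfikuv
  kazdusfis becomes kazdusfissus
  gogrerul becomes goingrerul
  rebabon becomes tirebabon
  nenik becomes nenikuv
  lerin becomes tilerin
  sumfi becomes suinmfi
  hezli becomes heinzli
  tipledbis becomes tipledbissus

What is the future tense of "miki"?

tipledbis and turbizfik both have last vowel 'i' yet inflect differently (tipledbissus, turbizfikuv), so the last vowel is not what conditions the rule; the final letter is.
"miki" ends in -i. The stems ending in -i (hezli → heinzli, sumfi → suinmfi) insert -in- after the first vowel.
So miki → miinki.

miinki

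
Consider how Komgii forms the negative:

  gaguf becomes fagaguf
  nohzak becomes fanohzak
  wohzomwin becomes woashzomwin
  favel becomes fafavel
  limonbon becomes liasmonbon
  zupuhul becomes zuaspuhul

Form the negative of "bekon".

fabekon

zupuhul and favel both end in -l yet inflect differently (zuaspuhul, fafavel), so the final letter is not what conditions the rule; the number of vowels is.
"bekon" has 2 vowels. The stems with 2 vowels (favel → fafavel, gaguf → fagaguf, nohzak → fanohzak) add the prefix fa-.
So bekon → fabekon.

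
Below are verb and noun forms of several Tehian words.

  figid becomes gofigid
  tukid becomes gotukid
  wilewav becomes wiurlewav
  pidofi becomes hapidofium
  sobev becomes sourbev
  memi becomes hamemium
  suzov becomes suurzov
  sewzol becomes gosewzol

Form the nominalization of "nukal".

suzov and sewzol both have last vowel 'o' yet inflect differently (suurzov, gosewzol), so the last vowel is not what conditions the rule; the final letter is.
"nukal" ends in -l. The one such stem in the data (sewzol → gosewzol) adds the prefix go-, so the same rule applies.
The other patterns: stems ending in -v insert -ur- after the first vowel; stems ending in -i add ha- … -um around the stem.
So nukal → gonukal.

gonukal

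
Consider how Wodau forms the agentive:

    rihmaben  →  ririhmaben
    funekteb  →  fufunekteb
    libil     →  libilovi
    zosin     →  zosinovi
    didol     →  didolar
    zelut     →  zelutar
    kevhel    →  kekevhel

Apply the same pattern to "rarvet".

rararvet

"rarvet" has last vowel 'e'. The stems whose last vowel is 'e' (funekteb → fufunekteb, rihmaben → ririhmaben, kevhel → kekevhel) repeat the first consonant+vowel as a prefix.
So rarvet → rararvet.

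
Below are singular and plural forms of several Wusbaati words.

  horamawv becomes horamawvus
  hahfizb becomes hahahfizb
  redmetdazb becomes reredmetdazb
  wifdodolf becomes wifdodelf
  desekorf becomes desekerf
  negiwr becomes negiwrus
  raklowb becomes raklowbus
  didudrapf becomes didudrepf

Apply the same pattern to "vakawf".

vakawfus

redmetdazb and raklowb both end in -b yet inflect differently (reredmetdazb, raklowbus), so the final letter is not what conditions the rule; the second-to-last letter is.
"vakawf" has second-to-last letter 'w'. The stems whose second-to-last letter is 'w' (negiwr → negiwrus, horamawv → horamawvus, raklowb → raklowbus) add -us.
So vakawf → vakawfus.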